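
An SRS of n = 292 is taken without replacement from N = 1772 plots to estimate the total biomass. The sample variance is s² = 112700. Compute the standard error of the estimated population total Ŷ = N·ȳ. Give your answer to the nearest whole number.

31815

Var(Ŷ) = N²·Var(ȳ) = N²·(1 − n/N)·s²/n.
f = 292/1772 = 0.16478555; Var(ȳ) = 0.83521445·112700/292 = 322.35845.
Var(Ŷ) = 1772² · 322.35845 = 1.0122004 × 10^9.
SE(Ŷ) = √(1.0122004 × 10^9) = 31815.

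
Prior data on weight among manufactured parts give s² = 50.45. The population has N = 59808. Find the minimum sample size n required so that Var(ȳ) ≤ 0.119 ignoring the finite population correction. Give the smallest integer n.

Without fpc, n₀ = s²/D = 50.45/0.119 = 423.9496.
Rounding up, n = 424.

424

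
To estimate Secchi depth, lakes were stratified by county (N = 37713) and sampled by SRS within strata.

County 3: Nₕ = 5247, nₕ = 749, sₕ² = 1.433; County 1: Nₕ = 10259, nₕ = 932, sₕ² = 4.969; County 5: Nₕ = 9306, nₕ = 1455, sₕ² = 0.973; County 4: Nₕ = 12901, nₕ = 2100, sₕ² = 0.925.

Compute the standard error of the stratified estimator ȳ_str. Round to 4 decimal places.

0.0216

Var(ȳ_str) = Σₕ Wₕ²(1 − fₕ)sₕ²/nₕ with Wₕ = Nₕ/N, N = 37713.
County 3: Wₕ = 0.13912974; term = 0.13912974²·(1 − 0.14274824)·1.433/749 = 3.1747733 × 10^-5.
County 1: Wₕ = 0.27202821; term = 0.27202821²·(1 − 0.09084706)·4.969/932 = 3.5868889 × 10^-4.
County 5: Wₕ = 0.24675841; term = 0.24675841²·(1 − 0.15635074)·0.973/1455 = 3.4352291 × 10^-5.
County 4: Wₕ = 0.34208363; term = 0.34208363²·(1 − 0.16277808)·0.925/2100 = 4.3154652 × 10^-5.
Sum = 4.6794357 × 10^-4.
SE = √(4.6794357 × 10^-4) = 0.0216.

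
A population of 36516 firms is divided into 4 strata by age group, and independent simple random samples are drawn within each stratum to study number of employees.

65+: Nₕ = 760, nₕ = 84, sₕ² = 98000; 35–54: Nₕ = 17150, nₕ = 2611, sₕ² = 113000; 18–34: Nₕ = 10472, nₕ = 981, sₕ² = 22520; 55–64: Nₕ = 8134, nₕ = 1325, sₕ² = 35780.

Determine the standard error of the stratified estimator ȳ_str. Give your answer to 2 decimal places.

3.37

Var(ȳ_str) = Σₕ Wₕ²(1 − fₕ)sₕ²/nₕ with Wₕ = Nₕ/N, N = 36516.
65+: Wₕ = 0.02081279; term = 0.02081279²·(1 − 0.11052632)·98000/84 = 0.44951137.
35–54: Wₕ = 0.46965714; term = 0.46965714²·(1 − 0.15224490)·113000/2611 = 8.0928937.
18–34: Wₕ = 0.28677840; term = 0.28677840²·(1 − 0.09367838)·22520/981 = 1.7110968.
55–64: Wₕ = 0.22275167; term = 0.22275167²·(1 − 0.16289648)·35780/1325 = 1.1216195.
Sum = 11.375121.
SE = √(11.375121) = 3.37.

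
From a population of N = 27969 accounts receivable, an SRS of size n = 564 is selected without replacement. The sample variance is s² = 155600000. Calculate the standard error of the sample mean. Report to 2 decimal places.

519.93

Under SRS without replacement, Var(ȳ) = (1 − f)·s²/n with f = n/N = 564/27969 = 0.02016518.
Var(ȳ) = (1 − 0.02016518)·155600000/564 = 0.97983482·275886.52 = 270323.22.
SE(ȳ) = √(270323.22) = 519.93.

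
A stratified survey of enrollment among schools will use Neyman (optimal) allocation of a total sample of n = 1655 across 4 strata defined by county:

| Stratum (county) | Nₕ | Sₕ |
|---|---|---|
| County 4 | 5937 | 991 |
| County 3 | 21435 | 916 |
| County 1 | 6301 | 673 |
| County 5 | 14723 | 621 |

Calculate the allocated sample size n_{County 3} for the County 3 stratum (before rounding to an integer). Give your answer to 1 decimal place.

835.3

Neyman allocation: nₕ = n·NₕSₕ / Σⱼ NⱼSⱼ.
Σ NⱼSⱼ = 5937·991 + 21435·916 + 6301·673 + 14723·621 = 3.8901583 × 10^7.
n_{County 3} = 1655·21435·916 / (3.8901583 × 10^7) = 835.3.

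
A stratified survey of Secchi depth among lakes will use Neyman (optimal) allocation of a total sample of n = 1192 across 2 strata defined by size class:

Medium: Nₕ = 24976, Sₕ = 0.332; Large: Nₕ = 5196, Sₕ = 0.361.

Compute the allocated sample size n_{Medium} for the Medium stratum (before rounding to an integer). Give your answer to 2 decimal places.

972.10

Neyman allocation: nₕ = n·NₕSₕ / Σⱼ NⱼSⱼ.
Σ NⱼSⱼ = 24976·0.332 + 5196·0.361 = 10167.788.
n_{Medium} = 1192·24976·0.332 / 10167.788 = 972.10.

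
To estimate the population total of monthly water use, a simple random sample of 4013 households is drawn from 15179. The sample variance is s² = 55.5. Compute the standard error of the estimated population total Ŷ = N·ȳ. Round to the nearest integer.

1531

Var(Ŷ) = N²·Var(ȳ) = N²·(1 − n/N)·s²/n.
f = 4013/15179 = 0.26437842; Var(ȳ) = 0.73562158·55.5/4013 = 0.010173685.
Var(Ŷ) = 15179² · 0.010173685 = 2.3440378 × 10^6.
SE(Ŷ) = √(2.3440378 × 10^6) = 1531.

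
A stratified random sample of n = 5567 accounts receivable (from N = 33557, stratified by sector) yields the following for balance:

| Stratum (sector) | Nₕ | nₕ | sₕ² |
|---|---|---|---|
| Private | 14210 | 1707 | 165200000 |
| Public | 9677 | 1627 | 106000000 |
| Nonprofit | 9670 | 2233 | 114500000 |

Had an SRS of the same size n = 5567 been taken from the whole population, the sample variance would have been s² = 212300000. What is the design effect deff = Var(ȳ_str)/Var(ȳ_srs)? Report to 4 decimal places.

Var(ȳ_str) = Σ Wₕ²(1−fₕ)sₕ²/nₕ with Wₕ = Nₕ/33557:
  Private: (14210/33557)²·(1−1707/14210)·165200000/1707 = 15269.281
  Public: (9677/33557)²·(1−1627/9677)·106000000/1627 = 4507.0116
  Nonprofit: (9670/33557)²·(1−2233/9670)·114500000/2233 = 3274.7245
  → Var(ȳ_str) = 23051.017.
Var(ȳ_srs) = (1 − 5567/33557)·212300000/5567 = 31808.892.
deff = 23051.017 / 31808.892 = 0.7247.

0.7247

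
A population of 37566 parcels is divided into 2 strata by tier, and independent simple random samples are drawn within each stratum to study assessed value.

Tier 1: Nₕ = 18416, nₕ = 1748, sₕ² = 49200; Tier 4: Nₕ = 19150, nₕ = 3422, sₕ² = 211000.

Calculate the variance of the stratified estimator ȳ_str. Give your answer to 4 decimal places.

Var(ȳ_str) = Σₕ Wₕ²(1 − fₕ)sₕ²/nₕ with Wₕ = Nₕ/N, N = 37566.
Tier 1: Wₕ = 0.49023053; term = 0.49023053²·(1 − 0.09491746)·49200/1748 = 6.1222712.
Tier 4: Wₕ = 0.50976947; term = 0.50976947²·(1 − 0.17869452)·211000/3422 = 13.159968.
Sum = 19.282239.

19.2822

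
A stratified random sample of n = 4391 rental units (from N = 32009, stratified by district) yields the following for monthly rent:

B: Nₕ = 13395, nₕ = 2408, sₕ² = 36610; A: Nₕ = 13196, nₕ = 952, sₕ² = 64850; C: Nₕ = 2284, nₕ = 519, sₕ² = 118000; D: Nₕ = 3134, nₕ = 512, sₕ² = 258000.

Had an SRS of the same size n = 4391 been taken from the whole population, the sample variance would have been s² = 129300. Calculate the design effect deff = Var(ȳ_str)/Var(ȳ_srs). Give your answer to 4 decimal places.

0.7030

Var(ȳ_str) = Σ Wₕ²(1−fₕ)sₕ²/nₕ with Wₕ = Nₕ/32009:
  B: (13395/32009)²·(1−2408/13395)·36610/2408 = 2.1838403
  A: (13196/32009)²·(1−952/13196)·64850/952 = 10.74223
  C: (2284/32009)²·(1−519/2284)·118000/519 = 0.89456365
  D: (3134/32009)²·(1−512/3134)·258000/512 = 4.04145
  → Var(ȳ_str) = 17.862084.
Var(ȳ_srs) = (1 − 4391/32009)·129300/4391 = 25.407106.
deff = 17.862084 / 25.407106 = 0.7030.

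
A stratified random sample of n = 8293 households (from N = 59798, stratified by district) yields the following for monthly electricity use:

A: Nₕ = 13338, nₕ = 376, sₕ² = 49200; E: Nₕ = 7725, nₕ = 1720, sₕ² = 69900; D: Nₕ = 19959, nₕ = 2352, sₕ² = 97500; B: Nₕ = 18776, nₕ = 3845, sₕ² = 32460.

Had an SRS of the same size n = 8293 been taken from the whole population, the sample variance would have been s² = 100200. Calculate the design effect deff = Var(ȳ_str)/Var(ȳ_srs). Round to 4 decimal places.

1.1137

Var(ȳ_str) = Σ Wₕ²(1−fₕ)sₕ²/nₕ with Wₕ = Nₕ/59798:
  A: (13338/59798)²·(1−376/13338)·49200/376 = 6.326546
  E: (7725/59798)²·(1−1720/7725)·69900/1720 = 0.52721397
  D: (19959/59798)²·(1−2352/19959)·97500/2352 = 4.0739728
  B: (18776/59798)²·(1−3845/18776)·32460/3845 = 0.66186715
  → Var(ȳ_str) = 11.5896.
Var(ȳ_srs) = (1 − 8293/59798)·100200/8293 = 10.406838.
deff = 11.5896 / 10.406838 = 1.1137.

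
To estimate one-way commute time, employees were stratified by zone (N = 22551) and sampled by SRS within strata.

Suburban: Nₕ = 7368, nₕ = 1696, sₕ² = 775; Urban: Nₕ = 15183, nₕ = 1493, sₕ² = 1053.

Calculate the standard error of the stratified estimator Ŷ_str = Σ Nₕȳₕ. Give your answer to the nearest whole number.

12872

Var(Ŷ_str) = Σₕ Nₕ²(1 − fₕ)sₕ²/nₕ.
Suburban: 7368²·(1 − 1696/7368)·775/1696 = 1.9096848 × 10^7.
Urban: 15183²·(1 − 1493/15183)·1053/1493 = 1.4659853 × 10^8.
Sum = 1.6569538 × 10^8.
SE = √(1.6569538 × 10^8) = 12872.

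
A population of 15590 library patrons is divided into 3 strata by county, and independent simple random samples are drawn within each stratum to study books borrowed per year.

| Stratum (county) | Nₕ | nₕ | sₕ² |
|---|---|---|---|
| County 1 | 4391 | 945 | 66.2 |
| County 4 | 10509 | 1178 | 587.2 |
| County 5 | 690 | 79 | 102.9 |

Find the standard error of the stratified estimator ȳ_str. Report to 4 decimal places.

0.4558

Var(ȳ_str) = Σₕ Wₕ²(1 − fₕ)sₕ²/nₕ with Wₕ = Nₕ/N, N = 15590.
County 1: Wₕ = 0.28165491; term = 0.28165491²·(1 − 0.21521294)·66.2/945 = 0.0043612669.
County 4: Wₕ = 0.67408595; term = 0.67408595²·(1 − 0.11209440)·587.2/1178 = 0.20111206.
County 5: Wₕ = 0.04425914; term = 0.04425914²·(1 − 0.11449275)·102.9/79 = 0.0022593648.
Sum = 0.20773269.
SE = √(0.20773269) = 0.4558.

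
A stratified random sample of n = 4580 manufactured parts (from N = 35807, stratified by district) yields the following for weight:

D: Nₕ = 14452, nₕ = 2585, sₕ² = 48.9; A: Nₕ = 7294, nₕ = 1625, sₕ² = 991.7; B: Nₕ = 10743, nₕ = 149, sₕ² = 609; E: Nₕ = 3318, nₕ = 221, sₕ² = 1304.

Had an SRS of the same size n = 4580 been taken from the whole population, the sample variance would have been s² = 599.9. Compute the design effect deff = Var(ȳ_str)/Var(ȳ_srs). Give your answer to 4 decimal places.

Var(ȳ_str) = Σ Wₕ²(1−fₕ)sₕ²/nₕ with Wₕ = Nₕ/35807:
  D: (14452/35807)²·(1−2585/14452)·48.9/2585 = 0.0025303543
  A: (7294/35807)²·(1−1625/7294)·991.7/1625 = 0.019681731
  B: (10743/35807)²·(1−149/10743)·609/149 = 0.36281121
  E: (3318/35807)²·(1−221/3318)·1304/221 = 0.047289752
  → Var(ȳ_str) = 0.43231305.
Var(ȳ_srs) = (1 − 4580/35807)·599.9/4580 = 0.11422883.
deff = 0.43231305 / 0.11422883 = 3.7846.

3.7846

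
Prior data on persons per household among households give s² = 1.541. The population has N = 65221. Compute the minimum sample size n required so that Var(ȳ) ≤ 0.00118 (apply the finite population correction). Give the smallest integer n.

1281

Without fpc, n₀ = s²/D = 1.541/0.00118 = 1305.9322.
With fpc, (1 − n/N)·s²/n ≤ D requires n ≥ n₀/(1 + n₀/N) = 1305.9322/(1 + 1305.9322/65221) = 1280.2966.
Rounding up, n = 1281.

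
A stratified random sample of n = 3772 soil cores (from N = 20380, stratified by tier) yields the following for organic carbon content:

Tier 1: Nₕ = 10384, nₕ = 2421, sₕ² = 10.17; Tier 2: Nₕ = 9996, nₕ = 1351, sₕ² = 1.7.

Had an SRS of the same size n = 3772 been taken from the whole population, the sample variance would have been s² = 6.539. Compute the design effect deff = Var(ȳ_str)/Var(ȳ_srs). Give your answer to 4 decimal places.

0.7773

Var(ȳ_str) = Σ Wₕ²(1−fₕ)sₕ²/nₕ with Wₕ = Nₕ/20380:
  Tier 1: (10384/20380)²·(1−2421/10384)·10.17/2421 = 8.3629442 × 10^-4
  Tier 2: (9996/20380)²·(1−1351/9996)·1.7/1351 = 2.6180411 × 10^-4
  → Var(ȳ_str) = 0.0010980985.
Var(ȳ_srs) = (1 − 3772/20380)·6.539/3772 = 0.0014127093.
deff = 0.0010980985 / 0.0014127093 = 0.7773.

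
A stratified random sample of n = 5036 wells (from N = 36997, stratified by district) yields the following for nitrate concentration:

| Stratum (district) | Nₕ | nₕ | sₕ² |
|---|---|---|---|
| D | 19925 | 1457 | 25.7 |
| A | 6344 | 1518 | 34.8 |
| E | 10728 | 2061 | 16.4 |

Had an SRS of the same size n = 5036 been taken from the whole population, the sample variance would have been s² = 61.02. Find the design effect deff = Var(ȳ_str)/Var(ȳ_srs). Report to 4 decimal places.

Var(ȳ_str) = Σ Wₕ²(1−fₕ)sₕ²/nₕ with Wₕ = Nₕ/36997:
  D: (19925/36997)²·(1−1457/19925)·25.7/1457 = 0.0047419694
  A: (6344/36997)²·(1−1518/6344)·34.8/1518 = 5.1277276 × 10^-4
  E: (10728/36997)²·(1−2061/10728)·16.4/2061 = 5.4053074 × 10^-4
  → Var(ȳ_str) = 0.0057952729.
Var(ȳ_srs) = (1 − 5036/36997)·61.02/5036 = 0.010467436.
deff = 0.0057952729 / 0.010467436 = 0.5536.

0.5536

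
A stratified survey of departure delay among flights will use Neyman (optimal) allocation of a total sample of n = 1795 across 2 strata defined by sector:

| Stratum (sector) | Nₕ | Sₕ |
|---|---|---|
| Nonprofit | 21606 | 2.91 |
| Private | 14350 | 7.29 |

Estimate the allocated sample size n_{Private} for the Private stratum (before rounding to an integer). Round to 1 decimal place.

Neyman allocation: nₕ = n·NₕSₕ / Σⱼ NⱼSⱼ.
Σ NⱼSⱼ = 21606·2.91 + 14350·7.29 = 167484.96.
n_{Private} = 1795·14350·7.29 / 167484.96 = 1121.2.

1121.2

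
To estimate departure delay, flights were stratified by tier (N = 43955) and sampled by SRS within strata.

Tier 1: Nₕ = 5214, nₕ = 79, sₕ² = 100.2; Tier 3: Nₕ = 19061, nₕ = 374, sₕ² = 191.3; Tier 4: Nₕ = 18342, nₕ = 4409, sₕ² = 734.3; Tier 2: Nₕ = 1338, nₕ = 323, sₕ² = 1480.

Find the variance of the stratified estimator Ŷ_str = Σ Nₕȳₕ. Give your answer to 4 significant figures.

Var(Ŷ_str) = Σₕ Nₕ²(1 − fₕ)sₕ²/nₕ.
Tier 1: 5214²·(1 − 79/5214)·100.2/79 = 3.3958782 × 10^7.
Tier 3: 19061²·(1 − 374/19061)·191.3/374 = 1.8219172 × 10^8.
Tier 4: 18342²·(1 − 4409/18342)·734.3/4409 = 4.2562267 × 10^7.
Tier 2: 1338²·(1 − 323/1338)·1480/323 = 6.2227356 × 10^6.
Sum = 2.649355 × 10^8.

2.649 × 10^8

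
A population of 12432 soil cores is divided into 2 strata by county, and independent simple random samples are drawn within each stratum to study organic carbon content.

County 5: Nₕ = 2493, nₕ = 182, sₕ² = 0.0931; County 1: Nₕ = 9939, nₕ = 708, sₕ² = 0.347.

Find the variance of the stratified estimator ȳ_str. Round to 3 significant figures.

Var(ȳ_str) = Σₕ Wₕ²(1 − fₕ)sₕ²/nₕ with Wₕ = Nₕ/N, N = 12432.
County 5: Wₕ = 0.20053089; term = 0.20053089²·(1 − 0.07300441)·0.0931/182 = 1.9068587 × 10^-5.
County 1: Wₕ = 0.79946911; term = 0.79946911²·(1 − 0.07123453)·0.347/708 = 2.9094149 × 10^-4.
Sum = 3.1001008 × 10^-4.

3.10 × 10^-4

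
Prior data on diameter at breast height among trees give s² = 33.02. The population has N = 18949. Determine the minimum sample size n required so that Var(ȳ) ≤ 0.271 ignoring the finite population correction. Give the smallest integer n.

122

Without fpc, n₀ = s²/D = 33.02/0.271 = 121.8450.
Rounding up, n = 122.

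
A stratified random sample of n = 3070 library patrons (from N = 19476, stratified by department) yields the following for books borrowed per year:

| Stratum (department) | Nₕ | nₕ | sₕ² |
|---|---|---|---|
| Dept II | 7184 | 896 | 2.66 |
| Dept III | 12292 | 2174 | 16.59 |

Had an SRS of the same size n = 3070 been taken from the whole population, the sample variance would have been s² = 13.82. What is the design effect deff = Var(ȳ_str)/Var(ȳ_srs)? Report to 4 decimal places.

0.7531

Var(ȳ_str) = Σ Wₕ²(1−fₕ)sₕ²/nₕ with Wₕ = Nₕ/19476:
  Dept II: (7184/19476)²·(1−896/7184)·2.66/896 = 3.5355172 × 10^-4
  Dept III: (12292/19476)²·(1−2174/12292)·16.59/2174 = 0.0025020993
  → Var(ȳ_str) = 0.002855651.
Var(ȳ_srs) = (1 − 3070/19476)·13.82/3070 = 0.0037920374.
deff = 0.002855651 / 0.0037920374 = 0.7531.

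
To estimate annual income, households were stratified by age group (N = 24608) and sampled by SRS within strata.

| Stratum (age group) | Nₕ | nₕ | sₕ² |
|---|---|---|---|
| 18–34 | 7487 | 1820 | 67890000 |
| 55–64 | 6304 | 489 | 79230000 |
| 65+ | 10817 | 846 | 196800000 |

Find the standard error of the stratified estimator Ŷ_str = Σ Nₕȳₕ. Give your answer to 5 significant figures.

Var(Ŷ_str) = Σₕ Nₕ²(1 − fₕ)sₕ²/nₕ.
18–34: 7487²·(1 − 1820/7487)·67890000/1820 = 1.5826886 × 10^12.
55–64: 6304²·(1 − 489/6304)·79230000/489 = 5.9394567 × 10^12.
65+: 10817²·(1 − 846/10817)·196800000/846 = 2.5089978 × 10^13.
Sum = 3.2612123 × 10^13.
SE = √(3.2612123 × 10^13) = 5.7107 × 10^6.

5.7107 × 10^6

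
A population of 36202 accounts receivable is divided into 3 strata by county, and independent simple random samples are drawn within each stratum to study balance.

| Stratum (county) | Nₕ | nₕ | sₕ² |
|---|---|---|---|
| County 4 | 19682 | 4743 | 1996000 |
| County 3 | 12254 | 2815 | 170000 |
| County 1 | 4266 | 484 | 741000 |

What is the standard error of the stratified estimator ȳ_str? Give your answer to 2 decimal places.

10.89

Var(ȳ_str) = Σₕ Wₕ²(1 − fₕ)sₕ²/nₕ with Wₕ = Nₕ/N, N = 36202.
County 4: Wₕ = 0.54367162; term = 0.54367162²·(1 − 0.24098161)·1996000/4743 = 94.41327.
County 3: Wₕ = 0.33848959; term = 0.33848959²·(1 − 0.22972091)·170000/2815 = 5.3297797.
County 1: Wₕ = 0.11783879; term = 0.11783879²·(1 − 0.11345523)·741000/484 = 18.847341.
Sum = 118.59039.
SE = √(118.59039) = 10.89.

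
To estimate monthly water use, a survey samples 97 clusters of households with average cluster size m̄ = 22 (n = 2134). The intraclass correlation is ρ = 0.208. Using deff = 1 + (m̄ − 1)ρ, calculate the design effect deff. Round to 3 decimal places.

5.368

deff = 1 + (22 − 1)·0.208 = 1 + 4.368 = 5.368.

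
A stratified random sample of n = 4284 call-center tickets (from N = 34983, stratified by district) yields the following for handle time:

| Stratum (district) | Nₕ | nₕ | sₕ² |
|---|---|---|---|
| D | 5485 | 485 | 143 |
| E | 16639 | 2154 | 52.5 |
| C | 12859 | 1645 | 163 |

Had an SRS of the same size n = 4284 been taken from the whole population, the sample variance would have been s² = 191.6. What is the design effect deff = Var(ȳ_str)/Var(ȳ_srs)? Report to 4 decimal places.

Var(ȳ_str) = Σ Wₕ²(1−fₕ)sₕ²/nₕ with Wₕ = Nₕ/34983:
  D: (5485/34983)²·(1−485/5485)·143/485 = 0.0066073427
  E: (16639/34983)²·(1−2154/16639)·52.5/2154 = 0.0048000441
  C: (12859/34983)²·(1−1645/12859)·163/1645 = 0.011675496
  → Var(ȳ_str) = 0.023082883.
Var(ȳ_srs) = (1 − 4284/34983)·191.6/4284 = 0.039247611.
deff = 0.023082883 / 0.039247611 = 0.5881.

0.5881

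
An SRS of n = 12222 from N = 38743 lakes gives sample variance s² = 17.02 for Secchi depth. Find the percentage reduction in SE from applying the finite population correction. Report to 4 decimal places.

17.2633

f = n/N = 12222/38743 = 0.31546344.
SE_no-fpc = √(s²/n) = 0.037317165; SE_fpc = √((1−f)s²/n) = 0.030875.
Ratio = √(1−f) = 0.82736725. Reduction = 100·(1 − 0.82736725) = 17.2633%.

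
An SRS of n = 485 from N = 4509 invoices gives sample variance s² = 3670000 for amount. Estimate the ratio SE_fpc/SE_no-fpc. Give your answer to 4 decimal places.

0.9447

f = n/N = 485/4509 = 0.10756265.
SE_no-fpc = √(s²/n) = 86.988564; SE_fpc = √((1−f)s²/n) = 82.177142.
Ratio = √(1−f) = 0.94468902.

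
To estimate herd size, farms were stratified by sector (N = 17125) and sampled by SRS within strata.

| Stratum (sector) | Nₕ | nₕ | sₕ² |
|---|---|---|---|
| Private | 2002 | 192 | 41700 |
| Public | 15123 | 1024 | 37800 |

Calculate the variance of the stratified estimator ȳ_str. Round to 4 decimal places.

29.5220

Var(ȳ_str) = Σₕ Wₕ²(1 − fₕ)sₕ²/nₕ with Wₕ = Nₕ/N, N = 17125.
Private: Wₕ = 0.11690511; term = 0.11690511²·(1 − 0.09590410)·41700/192 = 2.6835909.
Public: Wₕ = 0.88309489; term = 0.88309489²·(1 − 0.06771143)·37800/1024 = 26.83842.
Sum = 29.522011.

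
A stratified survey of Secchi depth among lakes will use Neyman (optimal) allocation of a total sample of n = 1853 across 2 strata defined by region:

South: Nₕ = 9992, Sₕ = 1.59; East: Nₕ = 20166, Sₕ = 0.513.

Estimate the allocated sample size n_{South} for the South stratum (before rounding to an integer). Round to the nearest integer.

Neyman allocation: nₕ = n·NₕSₕ / Σⱼ NⱼSⱼ.
Σ NⱼSⱼ = 9992·1.59 + 20166·0.513 = 26232.438.
n_{South} = 1853·9992·1.59 / 26232.438 = 1122.

1122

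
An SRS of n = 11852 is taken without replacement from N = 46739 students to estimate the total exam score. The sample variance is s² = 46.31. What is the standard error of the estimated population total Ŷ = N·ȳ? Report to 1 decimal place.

2524.1

Var(Ŷ) = N²·Var(ȳ) = N²·(1 − n/N)·s²/n.
f = 11852/46739 = 0.25357838; Var(ȳ) = 0.74642162·46.31/11852 = 0.002916536.
Var(Ŷ) = 46739² · 0.002916536 = 6.3712724 × 10^6.
SE(Ŷ) = √(6.3712724 × 10^6) = 2524.1.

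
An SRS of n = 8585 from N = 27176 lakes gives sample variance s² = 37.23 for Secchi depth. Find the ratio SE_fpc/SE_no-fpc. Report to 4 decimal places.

f = n/N = 8585/27176 = 0.31590374.
SE_no-fpc = √(s²/n) = 0.065853122; SE_fpc = √((1−f)s²/n) = 0.054467191.
Ratio = √(1−f) = 0.82710112.

0.8271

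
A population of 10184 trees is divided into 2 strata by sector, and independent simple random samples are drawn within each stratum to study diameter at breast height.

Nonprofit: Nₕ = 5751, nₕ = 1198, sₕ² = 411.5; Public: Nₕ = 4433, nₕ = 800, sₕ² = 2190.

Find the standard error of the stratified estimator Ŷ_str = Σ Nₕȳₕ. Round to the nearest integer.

7286

Var(Ŷ_str) = Σₕ Nₕ²(1 − fₕ)sₕ²/nₕ.
Nonprofit: 5751²·(1 − 1198/5751)·411.5/1198 = 8.9940239 × 10^6.
Public: 4433²·(1 − 800/4433)·2190/800 = 4.4087681 × 10^7.
Sum = 5.3081705 × 10^7.
SE = √(5.3081705 × 10^7) = 7286.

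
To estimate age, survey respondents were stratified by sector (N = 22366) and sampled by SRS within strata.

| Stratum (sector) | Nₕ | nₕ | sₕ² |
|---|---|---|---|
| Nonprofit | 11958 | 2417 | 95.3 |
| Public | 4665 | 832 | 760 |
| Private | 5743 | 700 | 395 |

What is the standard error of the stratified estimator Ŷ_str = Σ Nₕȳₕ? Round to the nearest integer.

6097

Var(Ŷ_str) = Σₕ Nₕ²(1 − fₕ)sₕ²/nₕ.
Nonprofit: 11958²·(1 − 2417/11958)·95.3/2417 = 4.4985101 × 10^6.
Public: 4665²·(1 − 832/4665)·760/832 = 1.6333556 × 10^7.
Private: 5743²·(1 − 700/5743)·395/700 = 1.6342814 × 10^7.
Sum = 3.717488 × 10^7.
SE = √(3.717488 × 10^7) = 6097.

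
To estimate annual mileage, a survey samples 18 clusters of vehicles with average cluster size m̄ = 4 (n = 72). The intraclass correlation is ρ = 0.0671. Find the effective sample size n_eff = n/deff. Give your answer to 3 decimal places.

deff = 1 + (4 − 1)·0.0671 = 1 + 0.2013 = 1.2013.
n_eff = 72 / 1.2013 = 59.935.

59.935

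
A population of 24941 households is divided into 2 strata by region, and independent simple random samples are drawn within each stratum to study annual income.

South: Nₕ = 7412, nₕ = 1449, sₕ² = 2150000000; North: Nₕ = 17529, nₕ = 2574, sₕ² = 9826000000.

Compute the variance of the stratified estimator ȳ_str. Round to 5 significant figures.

1.7142 × 10^6

Var(ȳ_str) = Σₕ Wₕ²(1 − fₕ)sₕ²/nₕ with Wₕ = Nₕ/N, N = 24941.
South: Wₕ = 0.29718135; term = 0.29718135²·(1 − 0.19549379)·2150000000/1449 = 105424.75.
North: Wₕ = 0.70281865; term = 0.70281865²·(1 − 0.14684238)·9826000000/2574 = 1.6087333 × 10^6.
Sum = 1.7141581 × 10^6.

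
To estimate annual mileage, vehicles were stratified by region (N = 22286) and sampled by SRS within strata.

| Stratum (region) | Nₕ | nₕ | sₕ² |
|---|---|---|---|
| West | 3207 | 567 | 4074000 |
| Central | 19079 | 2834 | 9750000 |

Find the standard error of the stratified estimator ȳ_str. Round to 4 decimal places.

Var(ȳ_str) = Σₕ Wₕ²(1 − fₕ)sₕ²/nₕ with Wₕ = Nₕ/N, N = 22286.
West: Wₕ = 0.14390200; term = 0.14390200²·(1 − 0.17680075)·4074000/567 = 122.48322.
Central: Wₕ = 0.85609800; term = 0.85609800²·(1 − 0.14854028)·9750000/2834 = 2146.9199.
Sum = 2269.4031.
SE = √(2269.4031) = 47.6383.

47.6383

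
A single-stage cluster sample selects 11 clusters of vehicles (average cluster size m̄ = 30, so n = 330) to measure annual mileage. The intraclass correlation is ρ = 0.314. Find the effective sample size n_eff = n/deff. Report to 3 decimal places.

32.654

deff = 1 + (30 − 1)·0.314 = 1 + 9.106 = 10.106.
n_eff = 330 / 10.106 = 32.654.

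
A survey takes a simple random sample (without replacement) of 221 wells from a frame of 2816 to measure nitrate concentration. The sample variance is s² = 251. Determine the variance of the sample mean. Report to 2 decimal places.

Under SRS without replacement, Var(ȳ) = (1 − f)·s²/n with f = n/N = 221/2816 = 0.07848011.
Var(ȳ) = (1 − 0.07848011)·251/221 = 0.92151989·1.1357466 = 1.0466131.

1.05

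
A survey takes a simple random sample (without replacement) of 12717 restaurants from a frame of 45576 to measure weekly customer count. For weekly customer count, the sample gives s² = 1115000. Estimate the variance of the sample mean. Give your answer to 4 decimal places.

Under SRS without replacement, Var(ȳ) = (1 − f)·s²/n with f = n/N = 12717/45576 = 0.27902844.
Var(ȳ) = (1 − 0.27902844)·1115000/12717 = 0.72097156·87.677911 = 63.213281.

63.2133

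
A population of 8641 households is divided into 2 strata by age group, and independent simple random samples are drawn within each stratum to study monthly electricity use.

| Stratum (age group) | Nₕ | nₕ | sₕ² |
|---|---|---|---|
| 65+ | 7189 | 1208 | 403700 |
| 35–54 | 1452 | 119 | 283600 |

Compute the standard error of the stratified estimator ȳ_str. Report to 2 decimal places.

Var(ȳ_str) = Σₕ Wₕ²(1 − fₕ)sₕ²/nₕ with Wₕ = Nₕ/N, N = 8641.
65+: Wₕ = 0.83196389; term = 0.83196389²·(1 − 0.16803450)·403700/1208 = 192.44476.
35–54: Wₕ = 0.16803611; term = 0.16803611²·(1 − 0.08195592)·283600/119 = 61.777172.
Sum = 254.22193.
SE = √(254.22193) = 15.94.

15.94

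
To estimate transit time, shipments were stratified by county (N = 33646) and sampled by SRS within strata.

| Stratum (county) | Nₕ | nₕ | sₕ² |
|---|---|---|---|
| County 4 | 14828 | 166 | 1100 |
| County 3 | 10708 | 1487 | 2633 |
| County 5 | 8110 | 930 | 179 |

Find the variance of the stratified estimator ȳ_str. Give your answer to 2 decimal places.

Var(ȳ_str) = Σₕ Wₕ²(1 − fₕ)sₕ²/nₕ with Wₕ = Nₕ/N, N = 33646.
County 4: Wₕ = 0.44070618; term = 0.44070618²·(1 − 0.01119504)·1100/166 = 1.2726047.
County 3: Wₕ = 0.31825477; term = 0.31825477²·(1 − 0.13886814)·2633/1487 = 0.15443986.
County 5: Wₕ = 0.24103905; term = 0.24103905²·(1 − 0.11467324)·179/930 = 0.0099003033.
Sum = 1.4369449.

1.44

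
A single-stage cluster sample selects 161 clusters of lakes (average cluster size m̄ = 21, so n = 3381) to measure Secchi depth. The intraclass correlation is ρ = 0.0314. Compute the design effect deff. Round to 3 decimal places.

1.628

deff = 1 + (21 − 1)·0.0314 = 1 + 0.628 = 1.628.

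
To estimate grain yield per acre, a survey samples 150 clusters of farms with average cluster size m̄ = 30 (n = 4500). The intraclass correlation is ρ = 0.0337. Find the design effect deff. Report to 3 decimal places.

1.977

deff = 1 + (30 − 1)·0.0337 = 1 + 0.9773 = 1.9773.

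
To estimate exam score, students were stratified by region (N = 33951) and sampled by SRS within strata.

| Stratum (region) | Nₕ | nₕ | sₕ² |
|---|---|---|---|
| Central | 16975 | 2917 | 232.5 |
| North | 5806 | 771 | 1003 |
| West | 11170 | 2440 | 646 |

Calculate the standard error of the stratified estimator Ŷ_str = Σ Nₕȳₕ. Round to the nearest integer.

9103

Var(Ŷ_str) = Σₕ Nₕ²(1 − fₕ)sₕ²/nₕ.
Central: 16975²·(1 − 2917/16975)·232.5/2917 = 1.9020409 × 10^7.
North: 5806²·(1 − 771/5806)·1003/771 = 3.8029714 × 10^7.
West: 11170²·(1 − 2440/11170)·646/2440 = 2.5817258 × 10^7.
Sum = 8.2867381 × 10^7.
SE = √(8.2867381 × 10^7) = 9103.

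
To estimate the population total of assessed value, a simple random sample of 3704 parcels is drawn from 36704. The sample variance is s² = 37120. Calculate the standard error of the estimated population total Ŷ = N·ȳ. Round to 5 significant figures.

110170

Var(Ŷ) = N²·Var(ȳ) = N²·(1 − n/N)·s²/n.
f = 3704/36704 = 0.10091543; Var(ȳ) = 0.89908457·37120/3704 = 9.0102644.
Var(Ŷ) = 36704² · 9.0102644 = 1.2138481 × 10^10.
SE(Ŷ) = √(1.2138481 × 10^10) = 110170.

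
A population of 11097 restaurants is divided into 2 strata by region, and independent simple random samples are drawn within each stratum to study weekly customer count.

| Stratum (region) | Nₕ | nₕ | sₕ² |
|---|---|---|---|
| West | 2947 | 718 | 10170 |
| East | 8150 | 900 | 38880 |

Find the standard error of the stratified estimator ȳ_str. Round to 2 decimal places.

Var(ȳ_str) = Σₕ Wₕ²(1 − fₕ)sₕ²/nₕ with Wₕ = Nₕ/N, N = 11097.
West: Wₕ = 0.26556727; term = 0.26556727²·(1 − 0.24363760)·10170/718 = 0.75557145.
East: Wₕ = 0.73443273; term = 0.73443273²·(1 − 0.11042945)·38880/900 = 20.728515.
Sum = 21.484086.
SE = √(21.484086) = 4.64.

4.64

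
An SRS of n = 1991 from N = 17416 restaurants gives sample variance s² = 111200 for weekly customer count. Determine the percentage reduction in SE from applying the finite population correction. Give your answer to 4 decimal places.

f = n/N = 1991/17416 = 0.11432017.
SE_no-fpc = √(s²/n) = 7.4733748; SE_fpc = √((1−f)s²/n) = 7.0332352.
Ratio = √(1−f) = 0.94110564. Reduction = 100·(1 − 0.94110564) = 5.8894%.

5.8894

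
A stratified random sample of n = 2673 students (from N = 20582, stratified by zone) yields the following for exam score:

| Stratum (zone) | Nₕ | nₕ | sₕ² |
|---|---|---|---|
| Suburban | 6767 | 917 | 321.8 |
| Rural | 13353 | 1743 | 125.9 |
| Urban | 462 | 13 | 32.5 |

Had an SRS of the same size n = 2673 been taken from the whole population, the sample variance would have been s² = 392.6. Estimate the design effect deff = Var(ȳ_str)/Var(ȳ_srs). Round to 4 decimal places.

0.4730

Var(ȳ_str) = Σ Wₕ²(1−fₕ)sₕ²/nₕ with Wₕ = Nₕ/20582:
  Suburban: (6767/20582)²·(1−917/6767)·321.8/917 = 0.03279394
  Rural: (13353/20582)²·(1−1743/13353)·125.9/1743 = 0.026434084
  Urban: (462/20582)²·(1−13/462)·32.5/13 = 0.0012242023
  → Var(ȳ_str) = 0.060452226.
Var(ȳ_srs) = (1 − 2673/20582)·392.6/2673 = 0.12780125.
deff = 0.060452226 / 0.12780125 = 0.4730.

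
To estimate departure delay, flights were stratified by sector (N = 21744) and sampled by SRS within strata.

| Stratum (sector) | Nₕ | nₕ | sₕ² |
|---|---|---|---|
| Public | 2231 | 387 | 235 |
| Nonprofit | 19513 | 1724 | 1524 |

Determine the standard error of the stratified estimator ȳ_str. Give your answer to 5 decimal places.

Var(ȳ_str) = Σₕ Wₕ²(1 − fₕ)sₕ²/nₕ with Wₕ = Nₕ/N, N = 21744.
Public: Wₕ = 0.10260302; term = 0.10260302²·(1 − 0.17346481)·235/387 = 0.0052837043.
Nonprofit: Wₕ = 0.89739698; term = 0.89739698²·(1 − 0.08835136)·1524/1724 = 0.64899957.
Sum = 0.65428327.
SE = √(0.65428327) = 0.80888.

0.80888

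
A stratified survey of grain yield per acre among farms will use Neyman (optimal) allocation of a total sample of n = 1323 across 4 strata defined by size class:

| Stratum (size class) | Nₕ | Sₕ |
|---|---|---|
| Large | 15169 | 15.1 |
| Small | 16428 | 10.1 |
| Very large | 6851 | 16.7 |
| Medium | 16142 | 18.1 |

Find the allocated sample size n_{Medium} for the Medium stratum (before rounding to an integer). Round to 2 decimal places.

482.24

Neyman allocation: nₕ = n·NₕSₕ / Σⱼ NⱼSⱼ.
Σ NⱼSⱼ = 15169·15.1 + 16428·10.1 + 6851·16.7 + 16142·18.1 = 801556.6.
n_{Medium} = 1323·16142·18.1 / 801556.6 = 482.24.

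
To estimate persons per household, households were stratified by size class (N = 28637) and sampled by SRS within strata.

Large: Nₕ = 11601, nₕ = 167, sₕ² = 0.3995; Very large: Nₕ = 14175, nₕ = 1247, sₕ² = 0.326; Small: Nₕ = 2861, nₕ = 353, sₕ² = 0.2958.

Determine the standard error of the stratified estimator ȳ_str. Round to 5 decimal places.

0.02128

Var(ȳ_str) = Σₕ Wₕ²(1 − fₕ)sₕ²/nₕ with Wₕ = Nₕ/N, N = 28637.
Large: Wₕ = 0.40510528; term = 0.40510528²·(1 − 0.01439531)·0.3995/167 = 3.8693578 × 10^-4.
Very large: Wₕ = 0.49498900; term = 0.49498900²·(1 − 0.08797178)·0.326/1247 = 5.8418516 × 10^-5.
Small: Wₕ = 0.09990572; term = 0.09990572²·(1 − 0.12338343)·0.2958/353 = 7.3318541 × 10^-6.
Sum = 4.5268615 × 10^-4.
SE = √(4.5268615 × 10^-4) = 0.02128.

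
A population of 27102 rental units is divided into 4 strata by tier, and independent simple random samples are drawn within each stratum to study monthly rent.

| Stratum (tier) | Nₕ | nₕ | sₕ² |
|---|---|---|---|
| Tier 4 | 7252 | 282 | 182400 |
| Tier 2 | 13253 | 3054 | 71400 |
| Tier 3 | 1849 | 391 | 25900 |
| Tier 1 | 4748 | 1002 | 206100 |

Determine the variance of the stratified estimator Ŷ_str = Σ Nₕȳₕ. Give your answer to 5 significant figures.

Var(Ŷ_str) = Σₕ Nₕ²(1 − fₕ)sₕ²/nₕ.
Tier 4: 7252²·(1 − 282/7252)·182400/282 = 3.2693868 × 10^10.
Tier 2: 13253²·(1 − 3054/13253)·71400/3054 = 3.160101 × 10^9.
Tier 3: 1849²·(1 − 391/1849)·25900/391 = 1.7857368 × 10^8.
Tier 1: 4748²·(1 − 1002/4748)·206100/1002 = 3.6583795 × 10^9.
Sum = 3.9690922 × 10^10.

3.9691 × 10^10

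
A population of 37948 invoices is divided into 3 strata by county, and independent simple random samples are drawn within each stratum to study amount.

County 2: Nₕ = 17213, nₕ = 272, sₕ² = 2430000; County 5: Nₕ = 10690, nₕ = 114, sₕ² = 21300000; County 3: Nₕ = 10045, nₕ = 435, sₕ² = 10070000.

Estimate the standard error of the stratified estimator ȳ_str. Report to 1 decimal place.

134.3

Var(ȳ_str) = Σₕ Wₕ²(1 − fₕ)sₕ²/nₕ with Wₕ = Nₕ/N, N = 37948.
County 2: Wₕ = 0.45359439; term = 0.45359439²·(1 − 0.01580201)·2430000/272 = 1809.0693.
County 5: Wₕ = 0.28170128; term = 0.28170128²·(1 − 0.01066417)·21300000/114 = 14668.852.
County 3: Wₕ = 0.26470433; term = 0.26470433²·(1 − 0.04330513)·10070000/435 = 1551.8.
Sum = 18029.721.
SE = √(18029.721) = 134.3.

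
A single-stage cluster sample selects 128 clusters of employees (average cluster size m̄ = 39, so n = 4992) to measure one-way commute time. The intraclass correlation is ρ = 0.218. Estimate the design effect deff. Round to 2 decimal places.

deff = 1 + (39 − 1)·0.218 = 1 + 8.284 = 9.284.

9.28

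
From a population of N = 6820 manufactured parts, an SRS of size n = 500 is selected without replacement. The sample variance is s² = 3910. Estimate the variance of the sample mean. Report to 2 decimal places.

Under SRS without replacement, Var(ȳ) = (1 − f)·s²/n with f = n/N = 500/6820 = 0.07331378.
Var(ȳ) = (1 − 0.07331378)·3910/500 = 0.92668622·7.82 = 7.2466862.

7.25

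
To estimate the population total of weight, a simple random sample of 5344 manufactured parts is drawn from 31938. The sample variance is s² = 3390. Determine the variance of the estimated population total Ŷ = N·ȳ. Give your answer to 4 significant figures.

5.388 × 10^8

Var(Ŷ) = N²·Var(ȳ) = N²·(1 − n/N)·s²/n.
f = 5344/31938 = 0.16732419; Var(ȳ) = 0.83267581·3390/5344 = 0.52821314.
Var(Ŷ) = 31938² · 0.52821314 = 5.3879634 × 10^8.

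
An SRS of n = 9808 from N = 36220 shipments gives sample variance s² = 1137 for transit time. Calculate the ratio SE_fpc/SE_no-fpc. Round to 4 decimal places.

0.8539

f = n/N = 9808/36220 = 0.27078962.
SE_no-fpc = √(s²/n) = 0.34047874; SE_fpc = √((1−f)s²/n) = 0.29074779.
Ratio = √(1−f) = 0.85393816.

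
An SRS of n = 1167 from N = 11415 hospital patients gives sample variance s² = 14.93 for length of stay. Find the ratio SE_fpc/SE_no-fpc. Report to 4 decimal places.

0.9475

f = n/N = 1167/11415 = 0.10223390.
SE_no-fpc = √(s²/n) = 0.1131083; SE_fpc = √((1−f)s²/n) = 0.1071707.
Ratio = √(1−f) = 0.94750520.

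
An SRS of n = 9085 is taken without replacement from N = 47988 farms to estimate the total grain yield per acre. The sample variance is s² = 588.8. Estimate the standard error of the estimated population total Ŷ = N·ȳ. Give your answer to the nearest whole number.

11000

Var(Ŷ) = N²·Var(ȳ) = N²·(1 − n/N)·s²/n.
f = 9085/47988 = 0.18931816; Var(ȳ) = 0.81068184·588.8/9085 = 0.052540392.
Var(Ŷ) = 47988² · 0.052540392 = 1.2099254 × 10^8.
SE(Ŷ) = √(1.2099254 × 10^8) = 11000.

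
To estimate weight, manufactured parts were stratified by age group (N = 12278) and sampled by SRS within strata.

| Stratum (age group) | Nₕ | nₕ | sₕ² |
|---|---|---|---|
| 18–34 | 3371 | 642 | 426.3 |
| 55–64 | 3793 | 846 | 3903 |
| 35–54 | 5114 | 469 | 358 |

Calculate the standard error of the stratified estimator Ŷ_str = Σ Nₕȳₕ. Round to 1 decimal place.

Var(Ŷ_str) = Σₕ Nₕ²(1 − fₕ)sₕ²/nₕ.
18–34: 3371²·(1 − 642/3371)·426.3/642 = 6.1086127 × 10^6.
55–64: 3793²·(1 − 846/3793)·3903/846 = 5.1569292 × 10^7.
35–54: 5114²·(1 − 469/5114)·358/469 = 1.8132456 × 10^7.
Sum = 7.5810361 × 10^7.
SE = √(7.5810361 × 10^7) = 8706.9.

8706.9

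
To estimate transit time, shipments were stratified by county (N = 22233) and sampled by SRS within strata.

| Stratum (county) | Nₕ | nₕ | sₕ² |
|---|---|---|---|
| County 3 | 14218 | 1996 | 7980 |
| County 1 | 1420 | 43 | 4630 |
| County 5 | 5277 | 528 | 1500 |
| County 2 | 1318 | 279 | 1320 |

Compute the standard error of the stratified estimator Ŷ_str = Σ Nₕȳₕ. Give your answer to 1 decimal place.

31352.1

Var(Ŷ_str) = Σₕ Nₕ²(1 − fₕ)sₕ²/nₕ.
County 3: 14218²·(1 − 1996/14218)·7980/1996 = 6.9474134 × 10^8.
County 1: 1420²·(1 − 43/1420)·4630/43 = 2.105401 × 10^8.
County 5: 5277²·(1 − 528/5277)·1500/528 = 7.1194526 × 10^7.
County 2: 1318²·(1 − 279/1318)·1320/279 = 6.4788912 × 10^6.
Sum = 9.8295486 × 10^8.
SE = √(9.8295486 × 10^8) = 31352.1.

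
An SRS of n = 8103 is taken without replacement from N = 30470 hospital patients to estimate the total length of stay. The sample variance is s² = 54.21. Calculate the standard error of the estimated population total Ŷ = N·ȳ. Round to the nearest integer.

2135

Var(Ŷ) = N²·Var(ȳ) = N²·(1 − n/N)·s²/n.
f = 8103/30470 = 0.26593371; Var(ȳ) = 0.73406629·54.21/8103 = 0.0049109878.
Var(Ŷ) = 30470² · 0.0049109878 = 4.5594637 × 10^6.
SE(Ŷ) = √(4.5594637 × 10^6) = 2135.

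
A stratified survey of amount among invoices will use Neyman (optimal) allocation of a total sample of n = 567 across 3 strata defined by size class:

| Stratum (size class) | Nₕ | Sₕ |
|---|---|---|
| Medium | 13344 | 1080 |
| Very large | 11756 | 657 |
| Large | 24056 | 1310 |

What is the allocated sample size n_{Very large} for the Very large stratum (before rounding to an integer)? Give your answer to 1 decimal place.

81.6

Neyman allocation: nₕ = n·NₕSₕ / Σⱼ NⱼSⱼ.
Σ NⱼSⱼ = 13344·1080 + 11756·657 + 24056·1310 = 5.3648572 × 10^7.
n_{Very large} = 567·11756·657 / (5.3648572 × 10^7) = 81.6.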